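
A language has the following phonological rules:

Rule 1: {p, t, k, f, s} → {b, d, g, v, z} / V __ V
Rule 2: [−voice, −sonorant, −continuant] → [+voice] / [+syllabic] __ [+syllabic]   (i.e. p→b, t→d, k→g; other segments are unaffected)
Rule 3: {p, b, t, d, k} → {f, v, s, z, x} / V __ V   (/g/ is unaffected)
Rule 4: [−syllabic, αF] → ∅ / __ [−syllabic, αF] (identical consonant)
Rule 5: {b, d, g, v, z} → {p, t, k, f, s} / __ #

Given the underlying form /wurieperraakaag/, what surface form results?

Rule 1 (intervocalic voicing): /p/ is a voiceless obstruent between vowels /e/ and /e/, so it voices to [b]. /k/ is a voiceless obstruent between vowels /a/ and /a/, so it voices to [g]. /wurieperraakaag/ → wurieberraagaag.
Rule 2 (intervocalic voicing): no segment meets the environment; /wurieberraagaag/ is unchanged.
Rule 3 (intervocalic spirantization): /b/ is a stop between vowels /e/ and /e/, so it spirantizes to the fricative [v]. /wurieberraagaag/ → wurieverraagaag.
Rule 4 (degemination): /rr/ is a geminate; the first /r/ deletes. /wurieverraagaag/ → wurieveraagaag.
Rule 5 (final devoicing): /g/ is a voiced obstruent in word-final position, so it devoices to [k]. /wurieveraagaag/ → wurieveraagaak.

wurieveraagaak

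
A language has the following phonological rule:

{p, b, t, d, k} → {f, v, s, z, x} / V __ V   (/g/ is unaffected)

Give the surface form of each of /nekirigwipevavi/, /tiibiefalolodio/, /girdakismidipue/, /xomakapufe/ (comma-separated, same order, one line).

nexirigwifevavi, tiiviefalolozio, girdaxismizifue, xomaxafufe

/nekirigwipevavi/: /k/ is a stop between vowels /e/ and /i/, so it spirantizes to the fricative [x]. /p/ is a stop between vowels /i/ and /e/, so it spirantizes to the fricative [f]. → [nexirigwifevavi].
/tiibiefalolodio/: /b/ is a stop between vowels /i/ and /i/, so it spirantizes to the fricative [v]. /d/ is a stop between vowels /o/ and /i/, so it spirantizes to the fricative [z]. → [tiiviefalolozio].
/girdakismidipue/: /k/ is a stop between vowels /a/ and /i/, so it spirantizes to the fricative [x]. /d/ is a stop between vowels /i/ and /i/, so it spirantizes to the fricative [z]. /p/ is a stop between vowels /i/ and /u/, so it spirantizes to the fricative [f]. → [girdaxismizifue].
/xomakapufe/: /k/ is a stop between vowels /a/ and /a/, so it spirantizes to the fricative [x]. /p/ is a stop between vowels /a/ and /u/, so it spirantizes to the fricative [f]. → [xomaxafufe].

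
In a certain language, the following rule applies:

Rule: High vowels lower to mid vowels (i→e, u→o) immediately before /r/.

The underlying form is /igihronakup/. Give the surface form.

No segment of /igihronakup/ meets the structural description of the rule, so the form surfaces unchanged.

igihronakup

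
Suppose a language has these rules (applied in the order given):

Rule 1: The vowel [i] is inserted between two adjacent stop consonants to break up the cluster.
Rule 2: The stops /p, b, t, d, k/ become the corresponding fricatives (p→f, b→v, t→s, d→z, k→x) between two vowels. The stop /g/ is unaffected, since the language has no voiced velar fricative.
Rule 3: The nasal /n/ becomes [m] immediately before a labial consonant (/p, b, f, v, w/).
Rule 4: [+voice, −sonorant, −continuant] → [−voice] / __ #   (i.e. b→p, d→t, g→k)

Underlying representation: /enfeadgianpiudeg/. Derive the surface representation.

Rule 1 (stop-cluster i-epenthesis): /d/ and /g/ form a stop–stop cluster, so [i] is inserted between them. /enfeadgianpiudeg/ → enfeadigianpiudeg.
Rule 2 (intervocalic spirantization): /d/ is a stop between vowels /a/ and /i/, so it spirantizes to the fricative [z]. /d/ is a stop between vowels /u/ and /e/, so it spirantizes to the fricative [z]. /enfeadigianpiudeg/ → enfeazigianpiuzeg.
Rule 3 (nasal place assimilation): /n/ precedes the labial consonant /f/, so it assimilates in place to [m]. /n/ precedes the labial consonant /p/, so it assimilates in place to [m]. /enfeazigianpiuzeg/ → emfeazigiampiuzeg.
Rule 4 (final devoicing): /g/ is a voiced stop in word-final position, so it devoices to [k]. /emfeazigiampiuzeg/ → emfeazigiampiuzek.

emfeazigiampiuzek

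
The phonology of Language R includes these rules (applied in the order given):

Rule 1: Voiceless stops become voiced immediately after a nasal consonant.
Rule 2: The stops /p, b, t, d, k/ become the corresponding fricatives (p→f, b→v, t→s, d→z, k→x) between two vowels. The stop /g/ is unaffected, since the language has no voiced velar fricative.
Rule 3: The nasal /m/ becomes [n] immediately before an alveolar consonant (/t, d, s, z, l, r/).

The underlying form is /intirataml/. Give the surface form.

indirasanl

Rule 1 (post-nasal voicing): /t/ is a voiceless stop immediately after the nasal /n/, so it voices to [d]. /intirataml/ → indirataml.
Rule 2 (intervocalic spirantization): /t/ is a stop between vowels /a/ and /a/, so it spirantizes to the fricative [s]. /indirataml/ → indirasaml.
Rule 3 (nasal place assimilation): /m/ precedes the alveolar consonant /l/, so it assimilates in place to [n]. /indirasaml/ → indirasanl.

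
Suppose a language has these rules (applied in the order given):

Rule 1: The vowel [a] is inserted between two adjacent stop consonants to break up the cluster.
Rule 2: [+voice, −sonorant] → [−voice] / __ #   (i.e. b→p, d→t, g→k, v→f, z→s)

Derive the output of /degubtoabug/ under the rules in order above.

Rule 1 (stop-cluster a-epenthesis): /b/ and /t/ form a stop–stop cluster, so [a] is inserted between them. /degubtoabug/ → degubatoabug.
Rule 2 (final devoicing): /g/ is a voiced obstruent in word-final position, so it devoices to [k]. /degubatoabug/ → degubatoabuk.

degubatoabuk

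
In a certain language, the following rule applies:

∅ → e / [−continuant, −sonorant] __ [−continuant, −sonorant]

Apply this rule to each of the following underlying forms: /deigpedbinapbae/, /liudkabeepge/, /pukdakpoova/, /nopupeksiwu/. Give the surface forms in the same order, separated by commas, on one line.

/deigpedbinapbae/: /g/ and /p/ form a stop–stop cluster, so [e] is inserted between them. /d/ and /b/ form a stop–stop cluster, so [e] is inserted between them. /p/ and /b/ form a stop–stop cluster, so [e] is inserted between them. → [deigepedebinapebae].
/liudkabeepge/: /d/ and /k/ form a stop–stop cluster, so [e] is inserted between them. /p/ and /g/ form a stop–stop cluster, so [e] is inserted between them. → [liudekabeepege].
/pukdakpoova/: /k/ and /d/ form a stop–stop cluster, so [e] is inserted between them. /k/ and /p/ form a stop–stop cluster, so [e] is inserted between them. → [pukedakepoova].
/nopupeksiwu/: the rule's environment is not met; surfaces unchanged as [nopupeksiwu].

deigepedebinapebae, liudekabeepege, pukedakepoova, nopupeksiwu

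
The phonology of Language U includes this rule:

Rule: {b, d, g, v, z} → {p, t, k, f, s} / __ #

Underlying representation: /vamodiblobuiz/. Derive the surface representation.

vamodiblobuis

/z/ is a voiced obstruent in word-final position, so it devoices to [s].
The other instances of /v/, /d/, /b/ do not occur in the required environment and remain unchanged.
Surface form: [vamodiblobuis].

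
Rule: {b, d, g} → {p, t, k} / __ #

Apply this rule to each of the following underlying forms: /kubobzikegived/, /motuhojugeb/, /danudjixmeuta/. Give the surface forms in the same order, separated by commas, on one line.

kubobzikegivet, motuhojugep, danudjixmeuta

/kubobzikegived/: /d/ is a voiced stop in word-final position, so it devoices to [t]. → [kubobzikegivet].
/motuhojugeb/: /b/ is a voiced stop in word-final position, so it devoices to [p]. → [motuhojugep].
/danudjixmeuta/: the rule's environment is not met; surfaces unchanged as [danudjixmeuta].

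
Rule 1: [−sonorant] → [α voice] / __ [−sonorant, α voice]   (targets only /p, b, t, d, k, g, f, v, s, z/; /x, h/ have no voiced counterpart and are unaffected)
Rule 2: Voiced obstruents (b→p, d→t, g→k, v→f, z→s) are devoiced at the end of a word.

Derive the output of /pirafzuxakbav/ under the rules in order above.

Rule 1 (regressive voicing assimilation): /f/ precedes the voiced obstruent /z/, so it voices to [v] by assimilation. /k/ precedes the voiced obstruent /b/, so it voices to [g] by assimilation. /pirafzuxakbav/ → piravzuxagbav.
Rule 2 (final devoicing): /v/ is a voiced obstruent in word-final position, so it devoices to [f]. /piravzuxagbav/ → piravzuxagbaf.

piravzuxagbaf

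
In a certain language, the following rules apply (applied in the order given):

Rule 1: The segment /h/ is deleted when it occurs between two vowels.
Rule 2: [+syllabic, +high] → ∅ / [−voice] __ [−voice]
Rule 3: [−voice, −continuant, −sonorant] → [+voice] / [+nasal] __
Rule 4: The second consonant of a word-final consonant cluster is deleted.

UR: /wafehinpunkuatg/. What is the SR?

Rule 1 (intervocalic h-deletion): /h/ occurs between vowels /e/ and /i/, so it deletes. /wafehinpunkuatg/ → wafeinpunkuatg.
Rule 2 (high vowel syncope): no segment meets the environment; /wafeinpunkuatg/ is unchanged.
Rule 3 (post-nasal voicing): /p/ is a voiceless stop immediately after the nasal /n/, so it voices to [b]. /k/ is a voiceless stop immediately after the nasal /n/, so it voices to [g]. /wafeinpunkuatg/ → wafeinbunguatg.
Rule 4 (final cluster simplification): /g/ is the second consonant of a word-final cluster /tg/, so it deletes. /wafeinbunguatg/ → wafeinbunguat.

wafeinbunguat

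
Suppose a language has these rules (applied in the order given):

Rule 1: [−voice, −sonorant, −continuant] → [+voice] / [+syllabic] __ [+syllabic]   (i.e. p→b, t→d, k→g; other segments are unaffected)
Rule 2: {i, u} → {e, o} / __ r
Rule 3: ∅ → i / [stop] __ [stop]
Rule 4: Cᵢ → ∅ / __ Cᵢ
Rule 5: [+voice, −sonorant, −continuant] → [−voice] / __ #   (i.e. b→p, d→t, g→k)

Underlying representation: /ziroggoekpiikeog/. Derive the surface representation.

zerogigoekipiigeok

Rule 1 (intervocalic voicing): /k/ is a voiceless stop between vowels /i/ and /e/, so it voices to [g]. /ziroggoekpiikeog/ → ziroggoekpiigeog.
Rule 2 (pre-rhotic lowering): /i/ is a high vowel immediately before /r/, so it lowers to [e]. /ziroggoekpiigeog/ → zeroggoekpiigeog.
Rule 3 (stop-cluster i-epenthesis): /g/ and /g/ form a stop–stop cluster, so [i] is inserted between them. /k/ and /p/ form a stop–stop cluster, so [i] is inserted between them. /zeroggoekpiigeog/ → zerogigoekipiigeog.
Rule 4 (degemination): no segment meets the environment; /zerogigoekipiigeog/ is unchanged.
Rule 5 (final devoicing): /g/ is a voiced stop in word-final position, so it devoices to [k]. /zerogigoekipiigeog/ → zerogigoekipiigeok.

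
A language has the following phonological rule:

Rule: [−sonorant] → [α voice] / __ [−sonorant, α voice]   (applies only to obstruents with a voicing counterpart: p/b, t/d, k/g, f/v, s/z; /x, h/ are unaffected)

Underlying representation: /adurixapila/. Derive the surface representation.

No segment of /adurixapila/ meets the structural description of the rule, so the form surfaces unchanged.

adurixapila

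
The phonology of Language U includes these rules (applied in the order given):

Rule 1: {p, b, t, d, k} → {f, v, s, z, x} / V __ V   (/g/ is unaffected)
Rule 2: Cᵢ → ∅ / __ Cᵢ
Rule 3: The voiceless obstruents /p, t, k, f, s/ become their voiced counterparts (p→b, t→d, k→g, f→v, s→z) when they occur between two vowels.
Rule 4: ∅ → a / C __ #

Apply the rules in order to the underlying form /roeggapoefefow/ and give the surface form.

roegavoevevowa

Rule 1 (intervocalic spirantization): /p/ is a stop between vowels /a/ and /o/, so it spirantizes to the fricative [f]. /roeggapoefefow/ → roeggafoefefow.
Rule 2 (degemination): /gg/ is a geminate; the first /g/ deletes. /roeggafoefefow/ → roegafoefefow.
Rule 3 (intervocalic voicing): /f/ is a voiceless obstruent between vowels /a/ and /o/, so it voices to [v]. /f/ is a voiceless obstruent between vowels /e/ and /e/, so it voices to [v]. /f/ is a voiceless obstruent between vowels /e/ and /o/, so it voices to [v]. /roegafoefefow/ → roegavoevevow.
Rule 4 (final a-epenthesis): the form ends in the consonant /w/, so [a] is inserted word-finally. /roegavoevevow/ → roegavoevevowa.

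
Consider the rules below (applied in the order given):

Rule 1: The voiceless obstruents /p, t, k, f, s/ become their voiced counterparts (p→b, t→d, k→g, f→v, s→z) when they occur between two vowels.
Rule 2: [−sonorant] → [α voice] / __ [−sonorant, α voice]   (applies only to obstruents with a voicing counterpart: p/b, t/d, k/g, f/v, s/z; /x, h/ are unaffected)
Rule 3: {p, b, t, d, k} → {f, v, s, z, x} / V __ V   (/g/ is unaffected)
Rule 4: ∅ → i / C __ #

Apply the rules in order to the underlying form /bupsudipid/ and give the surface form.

Rule 1 (intervocalic voicing): /p/ is a voiceless obstruent between vowels /i/ and /i/, so it voices to [b]. /bupsudipid/ → bupsudibid.
Rule 2 (regressive voicing assimilation): no segment meets the environment; /bupsudibid/ is unchanged.
Rule 3 (intervocalic spirantization): /d/ is a stop between vowels /u/ and /i/, so it spirantizes to the fricative [z]. /b/ is a stop between vowels /i/ and /i/, so it spirantizes to the fricative [v]. /bupsudibid/ → bupsuzivid.
Rule 4 (final i-epenthesis): the form ends in the consonant /d/, so [i] is inserted word-finally. /bupsuzivid/ → bupsuzividi.

bupsuzividi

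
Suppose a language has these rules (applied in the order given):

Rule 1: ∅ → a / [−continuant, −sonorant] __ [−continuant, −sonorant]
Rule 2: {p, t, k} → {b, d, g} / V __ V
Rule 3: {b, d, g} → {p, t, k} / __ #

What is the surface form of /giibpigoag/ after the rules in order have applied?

giibabigoak

Rule 1 (stop-cluster a-epenthesis): /b/ and /p/ form a stop–stop cluster, so [a] is inserted between them. /giibpigoag/ → giibapigoag.
Rule 2 (intervocalic voicing): /p/ is a voiceless stop between vowels /a/ and /i/, so it voices to [b]. /giibapigoag/ → giibabigoag.
Rule 3 (final devoicing): /g/ is a voiced stop in word-final position, so it devoices to [k]. /giibabigoag/ → giibabigoak.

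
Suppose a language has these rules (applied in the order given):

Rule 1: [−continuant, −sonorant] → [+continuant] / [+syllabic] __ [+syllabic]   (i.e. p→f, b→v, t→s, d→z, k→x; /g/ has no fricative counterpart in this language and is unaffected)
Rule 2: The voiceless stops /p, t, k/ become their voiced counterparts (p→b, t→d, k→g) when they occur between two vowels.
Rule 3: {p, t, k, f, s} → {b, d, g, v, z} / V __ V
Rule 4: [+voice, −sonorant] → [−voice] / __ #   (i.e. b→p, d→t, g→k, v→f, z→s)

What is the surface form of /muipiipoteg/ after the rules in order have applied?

Rule 1 (intervocalic spirantization): /p/ is a stop between vowels /i/ and /i/, so it spirantizes to the fricative [f]. /p/ is a stop between vowels /i/ and /o/, so it spirantizes to the fricative [f]. /t/ is a stop between vowels /o/ and /e/, so it spirantizes to the fricative [s]. /muipiipoteg/ → muifiifoseg.
Rule 2 (intervocalic voicing): no segment meets the environment; /muifiifoseg/ is unchanged.
Rule 3 (intervocalic voicing): /f/ is a voiceless obstruent between vowels /i/ and /i/, so it voices to [v]. /f/ is a voiceless obstruent between vowels /i/ and /o/, so it voices to [v]. /s/ is a voiceless obstruent between vowels /o/ and /e/, so it voices to [z]. /muifiifoseg/ → muiviivozeg.
Rule 4 (final devoicing): /g/ is a voiced obstruent in word-final position, so it devoices to [k]. /muiviivozeg/ → muiviivozek.

muiviivozek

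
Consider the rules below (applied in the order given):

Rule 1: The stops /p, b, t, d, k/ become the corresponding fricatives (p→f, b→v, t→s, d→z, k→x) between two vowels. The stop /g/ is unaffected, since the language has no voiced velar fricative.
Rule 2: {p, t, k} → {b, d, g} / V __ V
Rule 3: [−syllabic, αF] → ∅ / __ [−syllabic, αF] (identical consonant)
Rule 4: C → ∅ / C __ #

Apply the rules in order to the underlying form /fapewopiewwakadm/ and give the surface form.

fafewofiewaxad

Rule 1 (intervocalic spirantization): /p/ is a stop between vowels /a/ and /e/, so it spirantizes to the fricative [f]. /p/ is a stop between vowels /o/ and /i/, so it spirantizes to the fricative [f]. /k/ is a stop between vowels /a/ and /a/, so it spirantizes to the fricative [x]. /fapewopiewwakadm/ → fafewofiewwaxadm.
Rule 2 (intervocalic voicing): no segment meets the environment; /fafewofiewwaxadm/ is unchanged.
Rule 3 (degemination): /ww/ is a geminate; the first /w/ deletes. /fafewofiewwaxadm/ → fafewofiewaxadm.
Rule 4 (final cluster simplification): /m/ is the second consonant of a word-final cluster /dm/, so it deletes. /fafewofiewaxadm/ → fafewofiewaxad.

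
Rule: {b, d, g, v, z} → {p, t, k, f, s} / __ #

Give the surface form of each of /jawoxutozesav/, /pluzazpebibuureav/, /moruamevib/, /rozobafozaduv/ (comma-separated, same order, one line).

/jawoxutozesav/: /v/ is a voiced obstruent in word-final position, so it devoices to [f]. → [jawoxutozesaf].
/pluzazpebibuureav/: /v/ is a voiced obstruent in word-final position, so it devoices to [f]. → [pluzazpebibuureaf].
/moruamevib/: /b/ is a voiced obstruent in word-final position, so it devoices to [p]. → [moruamevip].
/rozobafozaduv/: /v/ is a voiced obstruent in word-final position, so it devoices to [f]. → [rozobafozaduf].

jawoxutozesaf, pluzazpebibuureaf, moruamevip, rozobafozaduf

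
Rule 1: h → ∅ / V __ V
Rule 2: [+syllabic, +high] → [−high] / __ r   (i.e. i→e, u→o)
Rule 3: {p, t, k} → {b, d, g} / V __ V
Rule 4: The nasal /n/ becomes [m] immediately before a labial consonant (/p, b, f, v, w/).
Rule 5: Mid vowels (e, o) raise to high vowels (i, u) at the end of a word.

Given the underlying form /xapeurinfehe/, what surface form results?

xabeorimfei

Rule 1 (intervocalic h-deletion): /h/ occurs between vowels /e/ and /e/, so it deletes. /xapeurinfehe/ → xapeurinfee.
Rule 2 (pre-rhotic lowering): /u/ is a high vowel immediately before /r/, so it lowers to [o]. /xapeurinfee/ → xapeorinfee.
Rule 3 (intervocalic voicing): /p/ is a voiceless stop between vowels /a/ and /e/, so it voices to [b]. /xapeorinfee/ → xabeorinfee.
Rule 4 (nasal place assimilation): /n/ precedes the labial consonant /f/, so it assimilates in place to [m]. /xabeorinfee/ → xabeorimfee.
Rule 5 (final vowel raising): /e/ is a mid vowel in word-final position, so it raises to [i]. /xabeorimfee/ → xabeorimfei.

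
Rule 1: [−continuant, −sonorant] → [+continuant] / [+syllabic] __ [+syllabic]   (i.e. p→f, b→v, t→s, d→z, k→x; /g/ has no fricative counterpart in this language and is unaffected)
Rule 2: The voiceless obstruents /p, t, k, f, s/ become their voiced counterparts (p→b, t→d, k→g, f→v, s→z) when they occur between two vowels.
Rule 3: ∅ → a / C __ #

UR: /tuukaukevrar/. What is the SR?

tuuxauxevrara

Rule 1 (intervocalic spirantization): /k/ is a stop between vowels /u/ and /a/, so it spirantizes to the fricative [x]. /k/ is a stop between vowels /u/ and /e/, so it spirantizes to the fricative [x]. /tuukaukevrar/ → tuuxauxevrar.
Rule 2 (intervocalic voicing): no segment meets the environment; /tuuxauxevrar/ is unchanged.
Rule 3 (final a-epenthesis): the form ends in the consonant /r/, so [a] is inserted word-finally. /tuuxauxevrar/ → tuuxauxevrara.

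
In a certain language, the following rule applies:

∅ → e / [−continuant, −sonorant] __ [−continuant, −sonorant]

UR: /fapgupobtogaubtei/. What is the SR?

/p/ and /g/ form a stop–stop cluster, so [e] is inserted between them.
/b/ and /t/ form a stop–stop cluster, so [e] is inserted between them.
/b/ and /t/ form a stop–stop cluster, so [e] is inserted between them.
Surface form: [fapegupobetogaubetei].

fapegupobetogaubetei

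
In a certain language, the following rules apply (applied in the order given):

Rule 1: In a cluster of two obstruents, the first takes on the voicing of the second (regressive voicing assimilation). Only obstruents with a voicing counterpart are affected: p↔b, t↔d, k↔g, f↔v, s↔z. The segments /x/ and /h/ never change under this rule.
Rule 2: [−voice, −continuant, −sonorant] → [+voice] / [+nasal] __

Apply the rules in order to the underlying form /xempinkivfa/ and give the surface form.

xembingiffa

Rule 1 (regressive voicing assimilation): /v/ precedes the voiceless obstruent /f/, so it devoices to [f] by assimilation. /xempinkivfa/ → xempinkiffa.
Rule 2 (post-nasal voicing): /p/ is a voiceless stop immediately after the nasal /m/, so it voices to [b]. /k/ is a voiceless stop immediately after the nasal /n/, so it voices to [g]. /xempinkiffa/ → xembingiffa.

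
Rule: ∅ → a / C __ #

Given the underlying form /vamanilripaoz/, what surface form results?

vamanilripaoza

the form ends in the consonant /z/, so [a] is inserted word-finally.
Surface form: [vamanilripaoza].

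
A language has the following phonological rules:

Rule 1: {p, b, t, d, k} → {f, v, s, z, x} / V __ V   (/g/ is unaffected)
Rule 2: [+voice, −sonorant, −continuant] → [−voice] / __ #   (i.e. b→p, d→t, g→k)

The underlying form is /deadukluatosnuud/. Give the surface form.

deazukluasosnuut

Rule 1 (intervocalic spirantization): /d/ is a stop between vowels /a/ and /u/, so it spirantizes to the fricative [z]. /t/ is a stop between vowels /a/ and /o/, so it spirantizes to the fricative [s]. /deadukluatosnuud/ → deazukluasosnuud.
Rule 2 (final devoicing): /d/ is a voiced stop in word-final position, so it devoices to [t]. /deazukluasosnuud/ → deazukluasosnuut.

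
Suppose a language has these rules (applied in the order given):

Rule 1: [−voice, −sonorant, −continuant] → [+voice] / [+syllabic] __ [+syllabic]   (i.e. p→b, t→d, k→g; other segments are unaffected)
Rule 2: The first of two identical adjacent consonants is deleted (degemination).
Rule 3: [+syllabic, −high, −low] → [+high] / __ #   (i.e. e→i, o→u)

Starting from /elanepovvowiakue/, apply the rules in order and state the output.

elanebovowiagui

Rule 1 (intervocalic voicing): /p/ is a voiceless stop between vowels /e/ and /o/, so it voices to [b]. /k/ is a voiceless stop between vowels /a/ and /u/, so it voices to [g]. /elanepovvowiakue/ → elanebovvowiague.
Rule 2 (degemination): /vv/ is a geminate; the first /v/ deletes. /elanebovvowiague/ → elanebovowiague.
Rule 3 (final vowel raising): /e/ is a mid vowel in word-final position, so it raises to [i]. /elanebovowiague/ → elanebovowiagui.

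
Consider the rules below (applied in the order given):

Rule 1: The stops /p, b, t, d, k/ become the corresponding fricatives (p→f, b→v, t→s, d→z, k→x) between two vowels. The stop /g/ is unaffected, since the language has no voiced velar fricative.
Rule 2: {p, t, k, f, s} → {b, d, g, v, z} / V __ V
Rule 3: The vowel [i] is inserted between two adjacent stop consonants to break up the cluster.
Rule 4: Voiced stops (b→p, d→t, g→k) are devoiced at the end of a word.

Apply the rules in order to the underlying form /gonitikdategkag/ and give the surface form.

Rule 1 (intervocalic spirantization): /t/ is a stop between vowels /i/ and /i/, so it spirantizes to the fricative [s]. /t/ is a stop between vowels /a/ and /e/, so it spirantizes to the fricative [s]. /gonitikdategkag/ → gonisikdasegkag.
Rule 2 (intervocalic voicing): /s/ is a voiceless obstruent between vowels /i/ and /i/, so it voices to [z]. /s/ is a voiceless obstruent between vowels /a/ and /e/, so it voices to [z]. /gonisikdasegkag/ → gonizikdazegkag.
Rule 3 (stop-cluster i-epenthesis): /k/ and /d/ form a stop–stop cluster, so [i] is inserted between them. /g/ and /k/ form a stop–stop cluster, so [i] is inserted between them. /gonizikdazegkag/ → gonizikidazegikag.
Rule 4 (final devoicing): /g/ is a voiced stop in word-final position, so it devoices to [k]. /gonizikidazegikag/ → gonizikidazegikak.

gonizikidazegikak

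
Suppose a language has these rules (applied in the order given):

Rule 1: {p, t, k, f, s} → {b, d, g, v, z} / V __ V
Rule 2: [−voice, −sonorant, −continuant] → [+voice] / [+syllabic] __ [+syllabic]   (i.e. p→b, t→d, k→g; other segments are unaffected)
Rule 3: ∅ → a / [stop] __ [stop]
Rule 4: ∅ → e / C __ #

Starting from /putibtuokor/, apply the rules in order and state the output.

Rule 1 (intervocalic voicing): /t/ is a voiceless obstruent between vowels /u/ and /i/, so it voices to [d]. /k/ is a voiceless obstruent between vowels /o/ and /o/, so it voices to [g]. /putibtuokor/ → pudibtuogor.
Rule 2 (intervocalic voicing): no segment meets the environment; /pudibtuogor/ is unchanged.
Rule 3 (stop-cluster a-epenthesis): /b/ and /t/ form a stop–stop cluster, so [a] is inserted between them. /pudibtuogor/ → pudibatuogor.
Rule 4 (final e-epenthesis): the form ends in the consonant /r/, so [e] is inserted word-finally. /pudibatuogor/ → pudibatuogore.

pudibatuogore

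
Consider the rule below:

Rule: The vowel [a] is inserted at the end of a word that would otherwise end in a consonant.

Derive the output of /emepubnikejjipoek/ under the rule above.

the form ends in the consonant /k/, so [a] is inserted word-finally.
Surface form: [emepubnikejjipoeka].

emepubnikejjipoeka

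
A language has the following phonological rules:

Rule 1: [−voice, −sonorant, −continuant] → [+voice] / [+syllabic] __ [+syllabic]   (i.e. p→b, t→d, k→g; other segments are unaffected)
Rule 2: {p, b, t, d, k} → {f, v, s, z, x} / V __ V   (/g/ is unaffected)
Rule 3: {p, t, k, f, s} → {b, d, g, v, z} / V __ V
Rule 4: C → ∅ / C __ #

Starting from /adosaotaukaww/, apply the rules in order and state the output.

azozaozaugaw

Rule 1 (intervocalic voicing): /t/ is a voiceless stop between vowels /o/ and /a/, so it voices to [d]. /k/ is a voiceless stop between vowels /u/ and /a/, so it voices to [g]. /adosaotaukaww/ → adosaodaugaww.
Rule 2 (intervocalic spirantization): /d/ is a stop between vowels /a/ and /o/, so it spirantizes to the fricative [z]. /d/ is a stop between vowels /o/ and /a/, so it spirantizes to the fricative [z]. /adosaodaugaww/ → azosaozaugaww.
Rule 3 (intervocalic voicing): /s/ is a voiceless obstruent between vowels /o/ and /a/, so it voices to [z]. /azosaozaugaww/ → azozaozaugaww.
Rule 4 (final cluster simplification): /w/ is the second consonant of a word-final cluster /ww/, so it deletes. /azozaozaugaww/ → azozaozaugaw.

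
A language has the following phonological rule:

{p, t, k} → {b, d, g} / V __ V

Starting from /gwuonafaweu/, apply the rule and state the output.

gwuonafaweu

No segment of /gwuonafaweu/ meets the structural description of the rule, so the form surfaces unchanged.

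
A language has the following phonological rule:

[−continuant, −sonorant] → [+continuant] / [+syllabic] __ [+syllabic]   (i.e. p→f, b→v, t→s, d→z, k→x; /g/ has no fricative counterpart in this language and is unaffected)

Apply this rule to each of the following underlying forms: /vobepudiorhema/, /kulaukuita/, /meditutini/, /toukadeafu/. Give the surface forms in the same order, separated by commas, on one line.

vovefuziorhema, kulauxuisa, mezisusini, touxazeafu

/vobepudiorhema/: /b/ is a stop between vowels /o/ and /e/, so it spirantizes to the fricative [v]. /p/ is a stop between vowels /e/ and /u/, so it spirantizes to the fricative [f]. /d/ is a stop between vowels /u/ and /i/, so it spirantizes to the fricative [z]. → [vovefuziorhema].
/kulaukuita/: /k/ is a stop between vowels /u/ and /u/, so it spirantizes to the fricative [x]. /t/ is a stop between vowels /i/ and /a/, so it spirantizes to the fricative [s]. → [kulauxuisa].
/meditutini/: /d/ is a stop between vowels /e/ and /i/, so it spirantizes to the fricative [z]. /t/ is a stop between vowels /i/ and /u/, so it spirantizes to the fricative [s]. /t/ is a stop between vowels /u/ and /i/, so it spirantizes to the fricative [s]. → [mezisusini].
/toukadeafu/: /k/ is a stop between vowels /u/ and /a/, so it spirantizes to the fricative [x]. /d/ is a stop between vowels /a/ and /e/, so it spirantizes to the fricative [z]. → [touxazeafu].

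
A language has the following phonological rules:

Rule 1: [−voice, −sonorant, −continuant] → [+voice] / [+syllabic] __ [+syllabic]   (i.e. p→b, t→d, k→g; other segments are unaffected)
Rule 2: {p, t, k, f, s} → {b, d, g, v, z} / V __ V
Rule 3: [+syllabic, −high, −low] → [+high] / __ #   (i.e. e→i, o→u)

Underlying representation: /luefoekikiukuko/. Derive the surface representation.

Rule 1 (intervocalic voicing): /k/ is a voiceless stop between vowels /e/ and /i/, so it voices to [g]. /k/ is a voiceless stop between vowels /i/ and /i/, so it voices to [g]. /k/ is a voiceless stop between vowels /u/ and /u/, so it voices to [g]. /k/ is a voiceless stop between vowels /u/ and /o/, so it voices to [g]. /luefoekikiukuko/ → luefoegigiugugo.
Rule 2 (intervocalic voicing): /f/ is a voiceless obstruent between vowels /e/ and /o/, so it voices to [v]. /luefoegigiugugo/ → luevoegigiugugo.
Rule 3 (final vowel raising): /o/ is a mid vowel in word-final position, so it raises to [u]. /luevoegigiugugo/ → luevoegigiugugu.

luevoegigiugugu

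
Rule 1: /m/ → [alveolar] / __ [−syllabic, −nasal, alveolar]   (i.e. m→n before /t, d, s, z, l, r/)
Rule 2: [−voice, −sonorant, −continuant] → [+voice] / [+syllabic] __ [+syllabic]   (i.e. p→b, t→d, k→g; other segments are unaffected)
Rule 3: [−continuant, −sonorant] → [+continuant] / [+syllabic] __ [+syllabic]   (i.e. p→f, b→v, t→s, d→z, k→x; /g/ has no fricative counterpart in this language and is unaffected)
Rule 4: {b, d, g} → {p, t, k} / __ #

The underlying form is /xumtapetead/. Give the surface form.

xuntavezeat

Rule 1 (nasal place assimilation): /m/ precedes the alveolar consonant /t/, so it assimilates in place to [n]. /xumtapetead/ → xuntapetead.
Rule 2 (intervocalic voicing): /p/ is a voiceless stop between vowels /a/ and /e/, so it voices to [b]. /t/ is a voiceless stop between vowels /e/ and /e/, so it voices to [d]. /xuntapetead/ → xuntabedead.
Rule 3 (intervocalic spirantization): /b/ is a stop between vowels /a/ and /e/, so it spirantizes to the fricative [v]. /d/ is a stop between vowels /e/ and /e/, so it spirantizes to the fricative [z]. /xuntabedead/ → xuntavezead.
Rule 4 (final devoicing): /d/ is a voiced stop in word-final position, so it devoices to [t]. /xuntavezead/ → xuntavezeat.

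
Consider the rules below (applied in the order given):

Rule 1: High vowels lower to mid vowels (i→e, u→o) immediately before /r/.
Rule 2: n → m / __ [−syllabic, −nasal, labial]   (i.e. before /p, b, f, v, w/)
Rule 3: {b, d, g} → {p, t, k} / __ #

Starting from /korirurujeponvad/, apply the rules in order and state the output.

korerorujepomvat

Rule 1 (pre-rhotic lowering): /i/ is a high vowel immediately before /r/, so it lowers to [e]. /u/ is a high vowel immediately before /r/, so it lowers to [o]. /korirurujeponvad/ → korerorujeponvad.
Rule 2 (nasal place assimilation): /n/ precedes the labial consonant /v/, so it assimilates in place to [m]. /korerorujeponvad/ → korerorujepomvad.
Rule 3 (final devoicing): /d/ is a voiced stop in word-final position, so it devoices to [t]. /korerorujepomvad/ → korerorujepomvat.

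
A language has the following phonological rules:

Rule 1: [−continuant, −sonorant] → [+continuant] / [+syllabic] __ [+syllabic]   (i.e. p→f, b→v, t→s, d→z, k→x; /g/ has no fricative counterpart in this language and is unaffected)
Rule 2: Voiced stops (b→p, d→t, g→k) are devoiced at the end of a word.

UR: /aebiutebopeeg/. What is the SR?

aeviusevofeek

Rule 1 (intervocalic spirantization): /b/ is a stop between vowels /e/ and /i/, so it spirantizes to the fricative [v]. /t/ is a stop between vowels /u/ and /e/, so it spirantizes to the fricative [s]. /b/ is a stop between vowels /e/ and /o/, so it spirantizes to the fricative [v]. /p/ is a stop between vowels /o/ and /e/, so it spirantizes to the fricative [f]. /aebiutebopeeg/ → aeviusevofeeg.
Rule 2 (final devoicing): /g/ is a voiced stop in word-final position, so it devoices to [k]. /aeviusevofeeg/ → aeviusevofeek.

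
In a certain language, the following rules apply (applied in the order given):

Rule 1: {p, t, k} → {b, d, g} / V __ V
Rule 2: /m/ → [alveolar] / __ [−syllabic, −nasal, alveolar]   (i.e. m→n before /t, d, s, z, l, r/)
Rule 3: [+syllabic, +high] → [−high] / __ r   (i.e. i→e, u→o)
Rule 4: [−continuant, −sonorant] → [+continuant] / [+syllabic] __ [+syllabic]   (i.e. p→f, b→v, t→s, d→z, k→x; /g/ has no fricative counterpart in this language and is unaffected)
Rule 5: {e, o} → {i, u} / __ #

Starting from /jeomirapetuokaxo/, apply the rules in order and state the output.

Rule 1 (intervocalic voicing): /p/ is a voiceless stop between vowels /a/ and /e/, so it voices to [b]. /t/ is a voiceless stop between vowels /e/ and /u/, so it voices to [d]. /k/ is a voiceless stop between vowels /o/ and /a/, so it voices to [g]. /jeomirapetuokaxo/ → jeomirabeduogaxo.
Rule 2 (nasal place assimilation): no segment meets the environment; /jeomirabeduogaxo/ is unchanged.
Rule 3 (pre-rhotic lowering): /i/ is a high vowel immediately before /r/, so it lowers to [e]. /jeomirabeduogaxo/ → jeomerabeduogaxo.
Rule 4 (intervocalic spirantization): /b/ is a stop between vowels /a/ and /e/, so it spirantizes to the fricative [v]. /d/ is a stop between vowels /e/ and /u/, so it spirantizes to the fricative [z]. /jeomerabeduogaxo/ → jeomeravezuogaxo.
Rule 5 (final vowel raising): /o/ is a mid vowel in word-final position, so it raises to [u]. /jeomeravezuogaxo/ → jeomeravezuogaxu.

jeomeravezuogaxu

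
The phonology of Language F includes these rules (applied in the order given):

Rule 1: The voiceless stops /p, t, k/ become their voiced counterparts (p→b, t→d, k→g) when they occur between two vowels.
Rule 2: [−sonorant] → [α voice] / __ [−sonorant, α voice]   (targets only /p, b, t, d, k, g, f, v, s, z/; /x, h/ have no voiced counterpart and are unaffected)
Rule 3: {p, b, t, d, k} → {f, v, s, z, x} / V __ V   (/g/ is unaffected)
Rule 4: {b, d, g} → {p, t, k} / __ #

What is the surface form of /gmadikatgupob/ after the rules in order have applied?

gmazigadguvop

Rule 1 (intervocalic voicing): /k/ is a voiceless stop between vowels /i/ and /a/, so it voices to [g]. /p/ is a voiceless stop between vowels /u/ and /o/, so it voices to [b]. /gmadikatgupob/ → gmadigatgubob.
Rule 2 (regressive voicing assimilation): /t/ precedes the voiced obstruent /g/, so it voices to [d] by assimilation. /gmadigatgubob/ → gmadigadgubob.
Rule 3 (intervocalic spirantization): /d/ is a stop between vowels /a/ and /i/, so it spirantizes to the fricative [z]. /b/ is a stop between vowels /u/ and /o/, so it spirantizes to the fricative [v]. /gmadigadgubob/ → gmazigadguvob.
Rule 4 (final devoicing): /b/ is a voiced stop in word-final position, so it devoices to [p]. /gmazigadguvob/ → gmazigadguvop.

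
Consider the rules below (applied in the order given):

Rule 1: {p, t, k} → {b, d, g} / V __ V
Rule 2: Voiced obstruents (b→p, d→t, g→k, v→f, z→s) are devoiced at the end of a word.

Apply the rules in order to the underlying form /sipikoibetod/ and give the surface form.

sibigoibedot

Rule 1 (intervocalic voicing): /p/ is a voiceless stop between vowels /i/ and /i/, so it voices to [b]. /k/ is a voiceless stop between vowels /i/ and /o/, so it voices to [g]. /t/ is a voiceless stop between vowels /e/ and /o/, so it voices to [d]. /sipikoibetod/ → sibigoibedod.
Rule 2 (final devoicing): /d/ is a voiced obstruent in word-final position, so it devoices to [t]. /sibigoibedod/ → sibigoibedot.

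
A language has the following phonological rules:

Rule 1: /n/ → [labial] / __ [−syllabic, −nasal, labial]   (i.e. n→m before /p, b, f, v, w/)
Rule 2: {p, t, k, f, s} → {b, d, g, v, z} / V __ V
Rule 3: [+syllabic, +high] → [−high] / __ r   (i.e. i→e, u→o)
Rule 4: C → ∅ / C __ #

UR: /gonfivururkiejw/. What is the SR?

gomfivororkiej

Rule 1 (nasal place assimilation): /n/ precedes the labial consonant /f/, so it assimilates in place to [m]. /gonfivururkiejw/ → gomfivururkiejw.
Rule 2 (intervocalic voicing): no segment meets the environment; /gomfivururkiejw/ is unchanged.
Rule 3 (pre-rhotic lowering): /u/ is a high vowel immediately before /r/, so it lowers to [o]. /u/ is a high vowel immediately before /r/, so it lowers to [o]. /gomfivururkiejw/ → gomfivororkiejw.
Rule 4 (final cluster simplification): /w/ is the second consonant of a word-final cluster /jw/, so it deletes. /gomfivororkiejw/ → gomfivororkiej.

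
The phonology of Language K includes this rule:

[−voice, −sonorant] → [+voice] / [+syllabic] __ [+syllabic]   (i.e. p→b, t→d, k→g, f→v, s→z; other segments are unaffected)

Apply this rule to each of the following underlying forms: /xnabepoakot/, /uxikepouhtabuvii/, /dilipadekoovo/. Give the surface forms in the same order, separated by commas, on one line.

xnabeboagot, uxigebouhtabuvii, dilibadegoovo

/xnabepoakot/: /p/ is a voiceless obstruent between vowels /e/ and /o/, so it voices to [b]. /k/ is a voiceless obstruent between vowels /a/ and /o/, so it voices to [g]. → [xnabeboagot].
/uxikepouhtabuvii/: /k/ is a voiceless obstruent between vowels /i/ and /e/, so it voices to [g]. /p/ is a voiceless obstruent between vowels /e/ and /o/, so it voices to [b]. → [uxigebouhtabuvii].
/dilipadekoovo/: /p/ is a voiceless obstruent between vowels /i/ and /a/, so it voices to [b]. /k/ is a voiceless obstruent between vowels /e/ and /o/, so it voices to [g]. → [dilibadegoovo].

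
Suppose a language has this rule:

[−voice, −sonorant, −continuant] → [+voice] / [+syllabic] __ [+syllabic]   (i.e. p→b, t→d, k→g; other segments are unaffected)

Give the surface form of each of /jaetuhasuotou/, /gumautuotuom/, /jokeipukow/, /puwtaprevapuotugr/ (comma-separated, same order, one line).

/jaetuhasuotou/: /t/ is a voiceless stop between vowels /e/ and /u/, so it voices to [d]. /t/ is a voiceless stop between vowels /o/ and /o/, so it voices to [d]. → [jaeduhasuodou].
/gumautuotuom/: /t/ is a voiceless stop between vowels /u/ and /u/, so it voices to [d]. /t/ is a voiceless stop between vowels /o/ and /u/, so it voices to [d]. → [gumauduoduom].
/jokeipukow/: /k/ is a voiceless stop between vowels /o/ and /e/, so it voices to [g]. /p/ is a voiceless stop between vowels /i/ and /u/, so it voices to [b]. /k/ is a voiceless stop between vowels /u/ and /o/, so it voices to [g]. → [jogeibugow].
/puwtaprevapuotugr/: /p/ is a voiceless stop between vowels /a/ and /u/, so it voices to [b]. /t/ is a voiceless stop between vowels /o/ and /u/, so it voices to [d]. → [puwtaprevabuodugr].

jaeduhasuodou, gumauduoduom, jogeibugow, puwtaprevabuodugr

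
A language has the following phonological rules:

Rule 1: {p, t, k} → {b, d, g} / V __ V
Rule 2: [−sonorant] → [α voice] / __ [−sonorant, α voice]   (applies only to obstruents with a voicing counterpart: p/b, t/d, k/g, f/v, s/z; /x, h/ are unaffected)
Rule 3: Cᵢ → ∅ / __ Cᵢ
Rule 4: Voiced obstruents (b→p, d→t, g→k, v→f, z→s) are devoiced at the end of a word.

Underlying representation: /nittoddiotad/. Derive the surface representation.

Rule 1 (intervocalic voicing): /t/ is a voiceless stop between vowels /o/ and /a/, so it voices to [d]. /nittoddiotad/ → nittoddiodad.
Rule 2 (regressive voicing assimilation): no segment meets the environment; /nittoddiodad/ is unchanged.
Rule 3 (degemination): /tt/ is a geminate; the first /t/ deletes. /dd/ is a geminate; the first /d/ deletes. /nittoddiodad/ → nitodiodad.
Rule 4 (final devoicing): /d/ is a voiced obstruent in word-final position, so it devoices to [t]. /nitodiodad/ → nitodiodat.

nitodiodat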